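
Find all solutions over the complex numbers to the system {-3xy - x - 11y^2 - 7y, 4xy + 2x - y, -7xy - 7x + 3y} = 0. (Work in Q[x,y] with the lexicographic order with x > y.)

{(0, 0)}

Compute a lex Gröbner basis by Buchberger's algorithm.
f_1 = -3xy - x - 11y^2 - 7y, LT = xy.
f_2 = 4xy + 2x - y, LT = xy.
f_3 = -7xy - 7x + 3y, LT = xy.

S(f_1,f_2): lcm = xy. S = -1/6x + 11/3y^2 + 31/12y.
  leading term x: no divisor's leading term divides it; move -1/6x to the remainder.
  leading term y^2: no divisor's leading term divides it; move 11/3y^2 to the remainder.
  leading term y: no divisor's leading term divides it; move 31/12y to the remainder.
  remainder -1/6x + 11/3y^2 + 31/12y ≠ 0; add h_4 = -1/6x + 11/3y^2 + 31/12y to the basis.

S(f_1,f_3): lcm = xy. S = -2/3x + 11/3y^2 + 58/21y.
  leading term x: subtract (4)·h_4 from -2/3x + 11/3y^2 + 58/21y → -11y^2 - 53/7y
  leading term y^2: no divisor's leading term divides it; move -11y^2 to the remainder.
  leading term y: no divisor's leading term divides it; move -53/7y to the remainder.
  remainder -11y^2 - 53/7y ≠ 0; add h_5 = -11y^2 - 53/7y to the basis.

S(f_1,h_4): lcm = xy. S = 1/3x + 22y^3 + 115/6y^2 + 7/3y.
  leading term x: subtract (-2)·h_4 from 1/3x + 22y^3 + 115/6y^2 + 7/3y → 22y^3 + 53/2y^2 + 15/2y
  leading term y^3: subtract (-2y)·h_5 from 22y^3 + 53/2y^2 + 15/2y → 159/14y^2 + 15/2y
  leading term y^2: subtract (-159/154)·h_5 from 159/14y^2 + 15/2y → -171/539y
  leading term y: no divisor's leading term divides it; move -171/539y to the remainder.
  remainder -171/539y ≠ 0; add h_6 = -171/539y to the basis.

The other S-polynomials (S(f_2,f_3), S(f_2,h_4), S(f_3,h_4), S(f_1,h_5), S(f_2,h_5), S(f_3,h_5), S(h_4,h_5), S(f_1,h_6), S(f_2,h_6), S(f_3,h_6), S(h_4,h_6), S(h_5,h_6)) all reduce to 0 modulo the current basis, so we have a Gröbner basis.
Inter-reduce: drop elements whose leading term is divisible by another's, tail-reduce, and make monic.
Reduced Gröbner basis: {x, y}.

The lex basis is triangular: the last element involves only y. Solving y = 0 gives y ∈ {0}; substituting each value into the earlier elements determines the remaining variables.
  y = 0: the earlier basis element becomes x = 0, giving x = 0 — point (0, 0).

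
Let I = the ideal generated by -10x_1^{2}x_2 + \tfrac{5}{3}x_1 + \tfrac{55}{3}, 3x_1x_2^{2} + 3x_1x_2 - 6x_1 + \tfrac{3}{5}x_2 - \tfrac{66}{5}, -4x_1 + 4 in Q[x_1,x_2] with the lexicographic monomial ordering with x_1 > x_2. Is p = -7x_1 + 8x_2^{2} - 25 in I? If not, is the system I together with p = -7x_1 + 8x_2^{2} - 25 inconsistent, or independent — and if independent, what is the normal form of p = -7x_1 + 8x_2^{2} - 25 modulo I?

First compute the reduced Gröbner basis of I by Buchberger's algorithm.
f_1 = -10x_1^{2}x_2 + \tfrac{5}{3}x_1 + \tfrac{55}{3}, LT = x_1^{2}x_2.
f_2 = 3x_1x_2^{2} + 3x_1x_2 - 6x_1 + \tfrac{3}{5}x_2 - \tfrac{66}{5}, LT = x_1x_2^{2}.
f_3 = -4x_1 + 4, LT = x_1.

S(f_1,f_2): lcm = x_1^{2}x_2^{2}. S = -x_1^{2}x_2 + 2x_1^{2} - \tfrac{11}{30}x_1x_2 + \tfrac{22}{5}x_1 - \tfrac{11}{6}x_2.
  reduce S modulo (f_1, f_2, f_3):
  remainder -\tfrac{11}{5}x_2 + \tfrac{22}{5} ≠ 0; add h_4 = -\tfrac{11}{5}x_2 + \tfrac{22}{5} to the basis.

The other S-polynomials (S(f_1,f_3), S(f_2,f_3), S(f_1,h_4), S(f_2,h_4), S(f_3,h_4)) all reduce to 0 modulo the current basis, so we have a Gröbner basis.
Inter-reduce: drop elements whose leading term is divisible by another's, tail-reduce, and make monic.
Reduced Gröbner basis: {x_1 - 1, x_2 - 2}.
Label its elements g_1 = x_1 - 1, g_2 = x_2 - 2.

Reduce p = -7x_1 + 8x_2^{2} - 25 modulo G:
  leading term x_1: subtract (-7)·g_1 from -7x_1 + 8x_2^{2} - 25 → 8x_2^{2} - 32
  leading term x_2^{2}: subtract (8x_2)·g_2 from 8x_2^{2} - 32 → 16x_2 - 32
  leading term x_2: subtract (16)·g_2 from 16x_2 - 32 → 0
  normal form = 0.
Since the normal form is 0, p ∈ I.

-7x_1 + 8x_2^{2} - 25 lies in I (it reduces to 0).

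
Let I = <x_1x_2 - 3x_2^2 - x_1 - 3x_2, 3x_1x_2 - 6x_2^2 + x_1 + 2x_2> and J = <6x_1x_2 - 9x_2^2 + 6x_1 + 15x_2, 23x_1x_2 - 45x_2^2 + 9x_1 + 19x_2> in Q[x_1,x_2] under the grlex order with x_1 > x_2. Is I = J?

For a fixed monomial order, each ideal has a unique reduced Gröbner basis; comparing bases decides equality.
Buchberger on the first generating set:
f_1 = x_1x_2 - 3x_2^2 - x_1 - 3x_2, LT = x_1x_2.
f_2 = 3x_1x_2 - 6x_2^2 + x_1 + 2x_2, LT = x_1x_2.

S(f_1,f_2): lcm = x_1x_2. S = -x_2^2 - 4/3x_1 - 11/3x_2.
  reduce S modulo (f_1, f_2):
  remainder -x_2^2 - 4/3x_1 - 11/3x_2 ≠ 0; add g_3 = -x_2^2 - 4/3x_1 - 11/3x_2 to the basis.

S(f_1,g_3): lcm = x_1x_2^2. S = -3x_2^3 - 4/3x_1^2 - 14/3x_1x_2 - 3x_2^2.
  reduce S modulo (f_1, f_2, g_3):
  remainder -4/3x_1^2 - 26/3x_1 - 24x_2 ≠ 0; add g_4 = -4/3x_1^2 - 26/3x_1 - 24x_2 to the basis.

The other S-polynomials (S(f_2,g_3), S(f_1,g_4), S(f_2,g_4), S(g_3,g_4)) all reduce to 0 modulo the current basis, so we have a Gröbner basis.
Inter-reduce: drop elements whose leading term is divisible by another's, tail-reduce, and make monic.
Reduced Gröbner basis: {x_1^2 + 13/2x_1 + 18x_2, x_1x_2 + 3x_1 + 8x_2, x_2^2 + 4/3x_1 + 11/3x_2}.

Buchberger on the second generating set:
h_1 = 6x_1x_2 - 9x_2^2 + 6x_1 + 15x_2, LT = x_1x_2.
h_2 = 23x_1x_2 - 45x_2^2 + 9x_1 + 19x_2, LT = x_1x_2.

S(h_1,h_2): lcm = x_1x_2. S = 21/46x_2^2 + 14/23x_1 + 77/46x_2.
  reduce S modulo (h_1, h_2):
  remainder 21/46x_2^2 + 14/23x_1 + 77/46x_2 ≠ 0; add k_3 = 21/46x_2^2 + 14/23x_1 + 77/46x_2 to the basis.

S(h_1,k_3): lcm = x_1x_2^2. S = -3/2x_2^3 - 4/3x_1^2 - 8/3x_1x_2 + 5/2x_2^2.
  reduce S modulo (h_1, h_2, k_3):
  remainder -4/3x_1^2 - 26/3x_1 - 24x_2 ≠ 0; add k_4 = -4/3x_1^2 - 26/3x_1 - 24x_2 to the basis.

The other S-polynomials (S(h_2,k_3), S(h_1,k_4), S(h_2,k_4), S(k_3,k_4)) all reduce to 0 modulo the current basis, so we have a Gröbner basis.
Inter-reduce: drop elements whose leading term is divisible by another's, tail-reduce, and make monic.
Reduced Gröbner basis: {x_1^2 + 13/2x_1 + 18x_2, x_1x_2 + 3x_1 + 8x_2, x_2^2 + 4/3x_1 + 11/3x_2}.

These coincide, so the ideals are equal.

Yes, the ideals are equal.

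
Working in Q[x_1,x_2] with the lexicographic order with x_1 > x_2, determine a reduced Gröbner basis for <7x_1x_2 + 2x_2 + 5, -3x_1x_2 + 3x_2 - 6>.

G = {x_1 + 1, x_2 - 1}

f_1 = 7x_1x_2 + 2x_2 + 5, LT = x_1x_2.
f_2 = -3x_1x_2 + 3x_2 - 6, LT = x_1x_2.

S(f_1,f_2): lcm = x_1x_2. S = \tfrac{9}{7}x_2 - \tfrac{9}{7}.
  leading term x_2: no divisor's leading term divides it; move \tfrac{9}{7}x_2 to the remainder.
  leading term 1: no divisor's leading term divides it; move -\tfrac{9}{7} to the remainder.
  remainder \tfrac{9}{7}x_2 - \tfrac{9}{7} ≠ 0; add g_3 = \tfrac{9}{7}x_2 - \tfrac{9}{7} to the basis.

S(f_1,g_3): lcm = x_1x_2. S = x_1 + \tfrac{2}{7}x_2 + \tfrac{5}{7}.
  leading term x_1: no divisor's leading term divides it; move x_1 to the remainder.
  leading term x_2: subtract (\tfrac{2}{9})·g_3 from \tfrac{2}{7}x_2 + \tfrac{5}{7} → 1
  leading term 1: no divisor's leading term divides it; move 1 to the remainder.
  remainder x_1 + 1 ≠ 0; add g_4 = x_1 + 1 to the basis.

The other S-polynomials (S(f_2,g_3), S(f_1,g_4), S(f_2,g_4), S(g_3,g_4)) all reduce to 0 modulo the current basis, so we have a Gröbner basis.
Inter-reduce: drop elements whose leading term is divisible by another's, tail-reduce, and make monic.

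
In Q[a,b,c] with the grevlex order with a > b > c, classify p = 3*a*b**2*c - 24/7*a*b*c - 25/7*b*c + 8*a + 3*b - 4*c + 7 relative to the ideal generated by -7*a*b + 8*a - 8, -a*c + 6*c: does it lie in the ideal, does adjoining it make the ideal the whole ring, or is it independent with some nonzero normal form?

First compute the reduced Gröbner basis of I by Buchberger's algorithm.
f_1 = -7*a*b + 8*a - 8, LT = a*b.
f_2 = -a*c + 6*c, LT = a*c.

S(f_1,f_2): lcm = a*b*c. S = -8/7*a*c + 6*b*c + 8/7*c.
  leading term a*c: subtract (8/7)·f_2 from -8/7*a*c + 6*b*c + 8/7*c → 6*b*c - 40/7*c
  leading term b*c: no divisor's leading term divides it; move 6*b*c to the remainder.
  leading term c: no divisor's leading term divides it; move -40/7*c to the remainder.
  remainder 6*b*c - 40/7*c ≠ 0; add h_3 = 6*b*c - 40/7*c to the basis.

The other S-polynomials (S(f_1,h_3), S(f_2,h_3)) all reduce to 0 modulo the current basis, so we have a Gröbner basis.
Inter-reduce: drop elements whose leading term is divisible by another's, tail-reduce, and make monic.
Reduced Gröbner basis: {a*b - 8/7*a + 8/7, a*c - 6*c, b*c - 20/21*c}.
Label its elements g_1 = a*b - 8/7*a + 8/7, g_2 = a*c - 6*c, g_3 = b*c - 20/21*c.

Reduce p = 3*a*b**2*c - 24/7*a*b*c - 25/7*b*c + 8*a + 3*b - 4*c + 7 modulo G:
  leading term a*b**2*c: subtract (3*b*c)·g_1 from 3*a*b**2*c - 24/7*a*b*c - 25/7*b*c + 8*a + 3*b - 4*c + 7 → -7*b*c + 8*a + 3*b - 4*c + 7
  leading term b*c: subtract (-7)·g_3 from -7*b*c + 8*a + 3*b - 4*c + 7 → 8*a + 3*b - 32/3*c + 7
  leading term a: no divisor's leading term divides it; move 8*a to the remainder.
  leading term b: no divisor's leading term divides it; move 3*b to the remainder.
  leading term c: no divisor's leading term divides it; move -32/3*c to the remainder.
  leading term 1: no divisor's leading term divides it; move 7 to the remainder.
  normal form = 8*a + 3*b - 32/3*c + 7.
The normal form is nonzero, so p ∉ I. Since p minus its normal form lies in I, I + (p) = I + (r) where r = 8*a + 3*b - 32/3*c + 7; decide whether this ideal is the whole ring.
Run Buchberger on G together with r (pairs among the g_i already reduce to 0 since G is a Gröbner basis):
g_1 = a*b - 8/7*a + 8/7, LT = a*b.
g_2 = a*c - 6*c, LT = a*c.
g_3 = b*c - 20/21*c, LT = b*c.
r = 8*a + 3*b - 32/3*c + 7, LT = a.

S(g_1,r): lcm = a*b. S = -3/8*b**2 + 4/3*b*c - 8/7*a - 7/8*b + 8/7.
  leading term b**2: no divisor's leading term divides it; move -3/8*b**2 to the remainder.
  leading term b*c: subtract (4/3)·g_3 from 4/3*b*c - 8/7*a - 7/8*b + 8/7 → -8/7*a - 7/8*b + 80/63*c + 8/7
  leading term a: subtract (-1/7)·r from -8/7*a - 7/8*b + 80/63*c + 8/7 → -25/56*b - 16/63*c + 15/7
  leading term b: no divisor's leading term divides it; move -25/56*b to the remainder.
  leading term c: no divisor's leading term divides it; move -16/63*c to the remainder.
  leading term 1: no divisor's leading term divides it; move 15/7 to the remainder.
  remainder -3/8*b**2 - 25/56*b - 16/63*c + 15/7 ≠ 0; add m_5 = -3/8*b**2 - 25/56*b - 16/63*c + 15/7 to the basis.

S(g_2,r): lcm = a*c. S = -3/8*b*c + 4/3*c**2 - 55/8*c.
  leading term b*c: subtract (-3/8)·g_3 from -3/8*b*c + 4/3*c**2 - 55/8*c → 4/3*c**2 - 405/56*c
  leading term c**2: no divisor's leading term divides it; move 4/3*c**2 to the remainder.
  leading term c: no divisor's leading term divides it; move -405/56*c to the remainder.
  remainder 4/3*c**2 - 405/56*c ≠ 0; add m_6 = 4/3*c**2 - 405/56*c to the basis.

The other S-polynomials (S(g_1,g_2), S(g_1,g_3), S(g_2,g_3), S(g_3,r), S(g_1,m_5), S(g_2,m_5), S(g_3,m_5), S(r,m_5), S(g_1,m_6), S(g_2,m_6), S(g_3,m_6), S(r,m_6), S(m_5,m_6)) all reduce to 0 modulo the current basis, so we have a Gröbner basis.
Inter-reduce: drop elements whose leading term is divisible by another's, tail-reduce, and make monic.
Reduced Gröbner basis: {b**2 + 25/21*b + 128/189*c - 40/7, b*c - 20/21*c, c**2 - 1215/224*c, a + 3/8*b - 4/3*c + 7/8}.
The reduced Gröbner basis of I + (p) is {b**2 + 25/21*b + 128/189*c - 40/7, b*c - 20/21*c, c**2 - 1215/224*c, a + 3/8*b - 4/3*c + 7/8} ≠ {1}, a proper ideal, so the enlarged system stays consistent: p is independent of I, with normal form 8*a + 3*b - 32/3*c + 7.

3*a*b**2*c - 24/7*a*b*c - 25/7*b*c + 8*a + 3*b - 4*c + 7 is independent of I; its normal form modulo I is 8*a + 3*b - 32/3*c + 7.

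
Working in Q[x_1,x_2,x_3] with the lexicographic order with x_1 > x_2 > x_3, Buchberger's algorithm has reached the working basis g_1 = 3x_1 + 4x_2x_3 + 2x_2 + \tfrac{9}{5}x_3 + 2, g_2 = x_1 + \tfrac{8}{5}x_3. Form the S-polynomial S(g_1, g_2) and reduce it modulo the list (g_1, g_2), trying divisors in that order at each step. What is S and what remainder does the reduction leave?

S(g_1, g_2) = \tfrac{4}{3}x_2x_3 + \tfrac{2}{3}x_2 - x_3 + \tfrac{2}{3}; remainder on division = \tfrac{4}{3}x_2x_3 + \tfrac{2}{3}x_2 - x_3 + \tfrac{2}{3}.

lcm(LM(g_1), LM(g_2)) = x_1.
S = (lcm/LT(g_1))·g_1 − (lcm/LT(g_2))·g_2 = \tfrac{4}{3}x_2x_3 + \tfrac{2}{3}x_2 - x_3 + \tfrac{2}{3}.
Reduce S modulo (g_1, g_2) in that order:
  leading term x_2x_3: no divisor's leading term divides it; move \tfrac{4}{3}x_2x_3 to the remainder.
  leading term x_2: no divisor's leading term divides it; move \tfrac{2}{3}x_2 to the remainder.
  leading term x_3: no divisor's leading term divides it; move -x_3 to the remainder.
  leading term 1: no divisor's leading term divides it; move \tfrac{2}{3} to the remainder.
The remainder \tfrac{4}{3}x_2x_3 + \tfrac{2}{3}x_2 - x_3 + \tfrac{2}{3} is nonzero, so it would be added as the next basis element.
This is the inner loop of Buchberger's algorithm — each nonzero remainder becomes a new basis element.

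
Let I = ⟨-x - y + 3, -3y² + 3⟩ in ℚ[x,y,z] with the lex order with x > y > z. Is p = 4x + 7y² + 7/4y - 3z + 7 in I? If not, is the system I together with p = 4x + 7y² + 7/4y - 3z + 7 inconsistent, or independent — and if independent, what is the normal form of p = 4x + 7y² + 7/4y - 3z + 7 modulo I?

First compute the reduced Gröbner basis of I by Buchberger's algorithm.
f_1 = -x - y + 3, LT = x.
f_2 = -3y² + 3, LT = y².

The S-polynomials (S(f_1,f_2)) all reduce to 0 modulo the current basis, so we have a Gröbner basis.
Inter-reduce: drop elements whose leading term is divisible by another's, tail-reduce, and make monic.
Reduced Gröbner basis: {x + y - 3, y² - 1}.
Label its elements g_1 = x + y - 3, g_2 = y² - 1.

Reduce p = 4x + 7y² + 7/4y - 3z + 7 modulo G:
  leading term x: subtract (4)·g_1 from 4x + 7y² + 7/4y - 3z + 7 → 7y² - 9/4y - 3z + 19
  leading term y²: subtract (7)·g_2 from 7y² - 9/4y - 3z + 19 → -9/4y - 3z + 26
  leading term y: no divisor's leading term divides it; move -9/4y to the remainder.
  leading term z: no divisor's leading term divides it; move -3z to the remainder.
  leading term 1: no divisor's leading term divides it; move 26 to the remainder.
  normal form = -9/4y - 3z + 26.
The normal form is nonzero, so p ∉ I. Since p minus its normal form lies in I, I + (p) = I + (r) where r = -9/4y - 3z + 26; decide whether this ideal is the whole ring.
Run Buchberger on G together with r (pairs among the g_i already reduce to 0 since G is a Gröbner basis):
g_1 = x + y - 3, LT = x.
g_2 = y² - 1, LT = y².
r = -9/4y - 3z + 26, LT = y.

S(g_2,r): lcm = y². S = -4/3yz + 104/9y - 1.
  reduce S modulo (g_1, g_2, r):
  remainder 16/9z² - 832/27z + 10735/81 ≠ 0; add m_4 = 16/9z² - 832/27z + 10735/81 to the basis.

The other S-polynomials (S(g_1,g_2), S(g_1,r), S(g_1,m_4), S(g_2,m_4), S(r,m_4)) all reduce to 0 modulo the current basis, so we have a Gröbner basis.
Inter-reduce: drop elements whose leading term is divisible by another's, tail-reduce, and make monic.
Reduced Gröbner basis: {x - 4/3z + 77/9, y + 4/3z - 104/9, z² - 52/3z + 10735/144}.
The reduced Gröbner basis of I + (p) is {x - 4/3z + 77/9, y + 4/3z - 104/9, z² - 52/3z + 10735/144} ≠ {1}, a proper ideal, so the enlarged system stays consistent: p is independent of I, with normal form -9/4y - 3z + 26.

4x + 7y² + 7/4y - 3z + 7 is independent of I; its normal form modulo I is -9/4y - 3z + 26.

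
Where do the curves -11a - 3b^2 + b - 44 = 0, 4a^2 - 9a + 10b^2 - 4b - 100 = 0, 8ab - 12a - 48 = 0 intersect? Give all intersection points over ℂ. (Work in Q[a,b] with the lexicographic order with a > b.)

Compute a lex Gröbner basis by Buchberger's algorithm.
f_1 = -11a - 3b^2 + b - 44, LT = a.
f_2 = 4a^2 - 9a + 10b^2 - 4b - 100, LT = a^2.
f_3 = 8ab - 12a - 48, LT = ab.

S(f_1,f_2): lcm = a^2. S = 3/11ab^2 - 1/11ab + 25/4a - 5/2b^2 + b + 25.
  reduce S modulo (f_1, f_2, f_3):
  remainder -9/121b^4 + 6/121b^3 - 2567/484b^2 + 85/44b ≠ 0; add h_4 = -9/121b^4 + 6/121b^3 - 2567/484b^2 + 85/44b to the basis.

S(f_1,f_3): lcm = ab. S = 3/2a + 3/11b^3 - 1/11b^2 + 4b + 6.
  reduce S modulo (f_1, f_2, f_3, h_4):
  remainder 3/11b^3 - 1/2b^2 + 91/22b ≠ 0; add h_5 = 3/11b^3 - 1/2b^2 + 91/22b to the basis.

S(f_2,f_3): lcm = a^2b. S = 3/2a^2 - 9/4ab + 6a + 5/2b^3 - b^2 - 25b.
  reduce S modulo (f_1, f_2, f_3, h_4, h_5):
  remainder -119/66b^2 - 8035/132b ≠ 0; add h_6 = -119/66b^2 - 8035/132b to the basis.

S(f_3,h_4): lcm = ab^4. S = -5/6ab^3 - 2567/36ab^2 + 935/36ab - 6b^3.
  reduce S modulo (f_1, f_2, f_3, h_4, h_5, h_6):
  remainder 668114809/17136b ≠ 0; add h_7 = 668114809/17136b to the basis.

The other S-polynomials (S(f_1,h_4), S(f_2,h_4), S(f_1,h_5), S(f_2,h_5), S(f_3,h_5), S(h_4,h_5), S(f_1,h_6), S(f_2,h_6), S(f_3,h_6), S(h_4,h_6), S(h_5,h_6), S(f_1,h_7), S(f_2,h_7), S(f_3,h_7), S(h_4,h_7), S(h_5,h_7), S(h_6,h_7)) all reduce to 0 modulo the current basis, so we have a Gröbner basis.
Inter-reduce: drop elements whose leading term is divisible by another's, tail-reduce, and make monic.
Reduced Gröbner basis: {a + 4, b}.

The lex basis is triangular: the last element involves only b. Solving b = 0 gives b ∈ {0}; substituting each value into the earlier elements determines the remaining variables.
  b = 0: the earlier basis element becomes a + 4 = 0, giving a = -4 — point (-4, 0).

{(-4, 0)}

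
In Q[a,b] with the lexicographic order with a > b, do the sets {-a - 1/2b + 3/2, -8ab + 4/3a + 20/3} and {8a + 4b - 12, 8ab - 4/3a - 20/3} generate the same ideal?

For a fixed monomial order, each ideal has a unique reduced Gröbner basis; comparing bases decides equality.
Buchberger on the first generating set:
f_1 = -a - 1/2b + 3/2, LT = a.
f_2 = -8ab + 4/3a + 20/3, LT = ab.

S(f_1,f_2): lcm = ab. S = 1/6a + 1/2b^2 - 3/2b + 5/6.
  leading term a: subtract (-1/6)·f_1 from 1/6a + 1/2b^2 - 3/2b + 5/6 → 1/2b^2 - 19/12b + 13/12
  leading term b^2: no divisor's leading term divides it; move 1/2b^2 to the remainder.
  leading term b: no divisor's leading term divides it; move -19/12b to the remainder.
  leading term 1: no divisor's leading term divides it; move 13/12 to the remainder.
  remainder 1/2b^2 - 19/12b + 13/12 ≠ 0; add g_3 = 1/2b^2 - 19/12b + 13/12 to the basis.

The other S-polynomials (S(f_1,g_3), S(f_2,g_3)) all reduce to 0 modulo the current basis, so we have a Gröbner basis.
Inter-reduce: drop elements whose leading term is divisible by another's, tail-reduce, and make monic.
Reduced Gröbner basis: {a + 1/2b - 3/2, b^2 - 19/6b + 13/6}.

Buchberger on the second generating set:
h_1 = 8a + 4b - 12, LT = a.
h_2 = 8ab - 4/3a - 20/3, LT = ab.

S(h_1,h_2): lcm = ab. S = 1/6a + 1/2b^2 - 3/2b + 5/6.
  leading term a: subtract (1/48)·h_1 from 1/6a + 1/2b^2 - 3/2b + 5/6 → 1/2b^2 - 19/12b + 13/12
  leading term b^2: no divisor's leading term divides it; move 1/2b^2 to the remainder.
  leading term b: no divisor's leading term divides it; move -19/12b to the remainder.
  leading term 1: no divisor's leading term divides it; move 13/12 to the remainder.
  remainder 1/2b^2 - 19/12b + 13/12 ≠ 0; add k_3 = 1/2b^2 - 19/12b + 13/12 to the basis.

The other S-polynomials (S(h_1,k_3), S(h_2,k_3)) all reduce to 0 modulo the current basis, so we have a Gröbner basis.
Inter-reduce: drop elements whose leading term is divisible by another's, tail-reduce, and make monic.
Reduced Gröbner basis: {a + 1/2b - 3/2, b^2 - 19/6b + 13/6}.

The two bases agree; hence the ideals are identical.

Yes, the ideals are equal.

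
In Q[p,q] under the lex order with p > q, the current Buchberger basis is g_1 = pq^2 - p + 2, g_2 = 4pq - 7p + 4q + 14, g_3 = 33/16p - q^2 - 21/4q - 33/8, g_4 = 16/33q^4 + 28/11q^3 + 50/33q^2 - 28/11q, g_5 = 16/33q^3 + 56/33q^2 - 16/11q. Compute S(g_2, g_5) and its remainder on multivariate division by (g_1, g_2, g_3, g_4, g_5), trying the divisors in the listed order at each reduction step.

S(g_2, g_5) = -21/4pq^2 + 3pq + q^3 + 7/2q^2; remainder on division = 0.

lcm(LM(g_2), LM(g_5)) = pq^3.
S = (lcm/LT(g_2))·g_2 − (lcm/LT(g_5))·g_5 = -21/4pq^2 + 3pq + q^3 + 7/2q^2.
Reduce S modulo (g_1, g_2, g_3, g_4, g_5) in that order:
  leading term pq^2: subtract (-21/4)·g_1 from -21/4pq^2 + 3pq + q^3 + 7/2q^2 → 3pq - 21/4p + q^3 + 7/2q^2 + 21/2
  leading term pq: subtract (3/4)·g_2 from 3pq - 21/4p + q^3 + 7/2q^2 + 21/2 → q^3 + 7/2q^2 - 3q
  leading term q^3: subtract (33/16)·g_5 from q^3 + 7/2q^2 - 3q → 0
The remainder is 0, so this S-polynomial contributes no new basis element.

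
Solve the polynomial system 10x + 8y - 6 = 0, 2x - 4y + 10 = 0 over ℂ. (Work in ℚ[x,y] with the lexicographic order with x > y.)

{(-1, 2)}

Compute a lex Gröbner basis by Buchberger's algorithm.
f_1 = 10x + 8y - 6, LT = x.
f_2 = 2x - 4y + 10, LT = x.

S(f_1,f_2): lcm = x. S = 14/5y - 28/5.
  leading term y: no divisor's leading term divides it; move 14/5y to the remainder.
  leading term 1: no divisor's leading term divides it; move -28/5 to the remainder.
  remainder 14/5y - 28/5 ≠ 0; add h_3 = 14/5y - 28/5 to the basis.

S(f_1,h_3): leading monomials are coprime, so the S-polynomial reduces to 0 (Buchberger's first criterion).
S(f_2,h_3): leading monomials are coprime, so the S-polynomial reduces to 0 (Buchberger's first criterion).
Every S-polynomial of the final basis reduces to 0, so we have a Gröbner basis.
Inter-reduce: drop elements whose leading term is divisible by another's, tail-reduce, and make monic.
Reduced Gröbner basis: {x + 1, y - 2}.

The lex basis is triangular: the last element involves only y. Solving y - 2 = 0 gives y ∈ {2}; substituting each value into the earlier elements determines the remaining variables.
  y = 2: the earlier basis element becomes x + 1 = 0, giving x = -1 — point (-1, 2).
Substituting each solution back into the original system confirms all equations vanish.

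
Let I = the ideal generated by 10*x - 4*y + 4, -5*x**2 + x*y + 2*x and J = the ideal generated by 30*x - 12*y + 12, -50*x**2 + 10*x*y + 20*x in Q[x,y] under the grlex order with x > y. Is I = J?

Equality of ideals is decidable: compute both reduced Gröbner bases (unique for the ordering) and check whether they agree.
Buchberger on the first generating set:
f_1 = 10*x - 4*y + 4, LT = x.
f_2 = -5*x**2 + x*y + 2*x, LT = x**2.

S(f_1,f_2): lcm = x**2. S = -1/5*x*y + 4/5*x.
  reduce S modulo (f_1, f_2):
  remainder -2/25*y**2 + 2/5*y - 8/25 ≠ 0; add g_3 = -2/25*y**2 + 2/5*y - 8/25 to the basis.

The other S-polynomials (S(f_1,g_3), S(f_2,g_3)) all reduce to 0 modulo the current basis, so we have a Gröbner basis.
Inter-reduce: drop elements whose leading term is divisible by another's, tail-reduce, and make monic.
Reduced Gröbner basis: {y**2 - 5*y + 4, x - 2/5*y + 2/5}.

Buchberger on the second generating set:
h_1 = 30*x - 12*y + 12, LT = x.
h_2 = -50*x**2 + 10*x*y + 20*x, LT = x**2.

S(h_1,h_2): lcm = x**2. S = -1/5*x*y + 4/5*x.
  reduce S modulo (h_1, h_2):
  remainder -2/25*y**2 + 2/5*y - 8/25 ≠ 0; add k_3 = -2/25*y**2 + 2/5*y - 8/25 to the basis.

The other S-polynomials (S(h_1,k_3), S(h_2,k_3)) all reduce to 0 modulo the current basis, so we have a Gröbner basis.
Inter-reduce: drop elements whose leading term is divisible by another's, tail-reduce, and make monic.
Reduced Gröbner basis: {y**2 - 5*y + 4, x - 2/5*y + 2/5}.

These coincide, so the ideals are equal.

Yes, the ideals are equal.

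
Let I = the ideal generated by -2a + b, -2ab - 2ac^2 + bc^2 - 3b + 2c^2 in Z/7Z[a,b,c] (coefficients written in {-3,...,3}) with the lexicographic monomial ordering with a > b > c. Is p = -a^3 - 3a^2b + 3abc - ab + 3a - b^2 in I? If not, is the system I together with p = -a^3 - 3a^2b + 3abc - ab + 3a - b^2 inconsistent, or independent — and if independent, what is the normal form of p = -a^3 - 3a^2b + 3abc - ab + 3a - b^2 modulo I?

-a^3 - 3a^2b + 3abc - ab + 3a - b^2 is independent of I; its normal form modulo I is -bc - b + 3c^3 - 3c^2.

First compute the reduced Gröbner basis of I by Buchberger's algorithm.
f_1 = -2a + b, LT = a.
f_2 = -2ab - 2ac^2 + bc^2 - 3b + 2c^2, LT = ab.

S(f_1,f_2): lcm = ab. S = -ac^2 + 3b^2 - 3bc^2 + 2b + c^2.
  reduce S modulo (f_1, f_2):
  remainder 3b^2 + 2b + c^2 ≠ 0; add h_3 = 3b^2 + 2b + c^2 to the basis.

The other S-polynomials (S(f_1,h_3), S(f_2,h_3)) all reduce to 0 modulo the current basis, so we have a Gröbner basis.
Inter-reduce: drop elements whose leading term is divisible by another's, tail-reduce, and make monic.
Reduced Gröbner basis: {a + 3b, b^2 + 3b - 2c^2}.
Label its elements g_1 = a + 3b, g_2 = b^2 + 3b - 2c^2.

Reduce p = -a^3 - 3a^2b + 3abc - ab + 3a - b^2 modulo G:
  leading term a^3: subtract (-a^2)·g_1 from -a^3 - 3a^2b + 3abc - ab + 3a - b^2 → 3abc - ab + 3a - b^2
  leading term abc: subtract (3bc)·g_1 from 3abc - ab + 3a - b^2 → -ab + 3a - 2b^2c - b^2
  leading term ab: subtract (-b)·g_1 from -ab + 3a - 2b^2c - b^2 → 3a - 2b^2c + 2b^2
  leading term a: subtract (3)·g_1 from 3a - 2b^2c + 2b^2 → -2b^2c + 2b^2 - 2b
  leading term b^2c: subtract (-2c)·g_2 from -2b^2c + 2b^2 - 2b → 2b^2 - bc - 2b + 3c^3
  leading term b^2: subtract (2)·g_2 from 2b^2 - bc - 2b + 3c^3 → -bc - b + 3c^3 - 3c^2
  leading term bc: no divisor's leading term divides it; move -bc to the remainder.
  leading term b: no divisor's leading term divides it; move -b to the remainder.
  leading term c^3: no divisor's leading term divides it; move 3c^3 to the remainder.
  leading term c^2: no divisor's leading term divides it; move -3c^2 to the remainder.
  normal form = -bc - b + 3c^3 - 3c^2.
The normal form is nonzero, so p ∉ I. Since p minus its normal form lies in I, I + (p) = I + (r) where r = -bc - b + 3c^3 - 3c^2; decide whether this ideal is the whole ring.
Run Buchberger on G together with r (pairs among the g_i already reduce to 0 since G is a Gröbner basis):
g_1 = a + 3b, LT = a.
g_2 = b^2 + 3b - 2c^2, LT = b^2.
r = -bc - b + 3c^3 - 3c^2, LT = bc.

S(g_2,r): lcm = b^2c. S = -b^2 + 3bc^3 - 3bc^2 + 3bc - 2c^3.
  reduce S modulo (g_1, g_2, r):
  remainder b + 2c^5 + c^4 + c^3 - c^2 ≠ 0; add m_4 = b + 2c^5 + c^4 + c^3 - c^2 to the basis.

S(g_2,m_4): lcm = b^2. S = -2bc^5 - bc^4 - bc^3 + bc^2 + 3b - 2c^2.
  reduce S modulo (g_1, g_2, r, m_4):
  remainder c^7 + 2c^6 + 2c^4 - 3c^3 - c^2 ≠ 0; add m_5 = c^7 + 2c^6 + 2c^4 - 3c^3 - c^2 to the basis.

S(r,m_4): lcm = bc. S = b - 2c^6 - c^5 - c^4 - 2c^3 + 3c^2.
  reduce S modulo (g_1, g_2, r, m_4, m_5):
  remainder -2c^6 - 3c^5 - 2c^4 - 3c^3 - 3c^2 ≠ 0; add m_6 = -2c^6 - 3c^5 - 2c^4 - 3c^3 - 3c^2 to the basis.

The other S-polynomials (S(g_1,g_2), S(g_1,r), S(g_1,m_4), S(g_1,m_5), S(g_2,m_5), S(r,m_5), S(m_4,m_5), S(g_1,m_6), S(g_2,m_6), S(r,m_6), S(m_4,m_6), S(m_5,m_6)) all reduce to 0 modulo the current basis, so we have a Gröbner basis.
Inter-reduce: drop elements whose leading term is divisible by another's, tail-reduce, and make monic.
Reduced Gröbner basis: {a + c^5 - 3c^4 - 3c^3 + 3c^2, b + 2c^5 + c^4 + c^3 - c^2, c^6 - 2c^5 + c^4 - 2c^3 - 2c^2}.
The reduced Gröbner basis of I + (p) is {a + c^5 - 3c^4 - 3c^3 + 3c^2, b + 2c^5 + c^4 + c^3 - c^2, c^6 - 2c^5 + c^4 - 2c^3 - 2c^2} ≠ {1}, a proper ideal, so the enlarged system stays consistent: p is independent of I, with normal form -bc - b + 3c^3 - 3c^2.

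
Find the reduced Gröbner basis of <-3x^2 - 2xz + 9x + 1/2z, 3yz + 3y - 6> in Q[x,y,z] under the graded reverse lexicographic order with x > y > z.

f_1 = -3x^2 - 2xz + 9x + 1/2z, LT = x^2.
f_2 = 3yz + 3y - 6, LT = yz.

S(f_1,f_2): leading monomials are coprime, so the S-polynomial reduces to 0 (Buchberger's first criterion).
Every S-polynomial of the final basis reduces to 0, so we have a Gröbner basis.

G = {x^2 + 2/3xz - 3x - 1/6z, yz + y - 2}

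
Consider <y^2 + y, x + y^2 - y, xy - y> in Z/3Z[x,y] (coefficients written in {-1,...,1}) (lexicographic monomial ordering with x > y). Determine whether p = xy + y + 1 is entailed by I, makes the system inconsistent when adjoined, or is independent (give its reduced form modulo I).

First compute the reduced Gröbner basis of I by Buchberger's algorithm.
f_1 = y^2 + y, LT = y^2.
f_2 = x + y^2 - y, LT = x.
f_3 = xy - y, LT = xy.

The S-polynomials (S(f_1,f_2), S(f_1,f_3), S(f_2,f_3)) all reduce to 0 modulo the current basis, so we have a Gröbner basis.
Inter-reduce: drop elements whose leading term is divisible by another's, tail-reduce, and make monic.
Reduced Gröbner basis: {x + y, y^2 + y}.
Label its elements g_1 = x + y, g_2 = y^2 + y.

Reduce p = xy + y + 1 modulo G:
  leading term xy: subtract (y)·g_1 from xy + y + 1 → -y^2 + y + 1
  leading term y^2: subtract (-1)·g_2 from -y^2 + y + 1 → -y + 1
  leading term y: no divisor's leading term divides it; move -y to the remainder.
  leading term 1: no divisor's leading term divides it; move 1 to the remainder.
  normal form = -y + 1.
The normal form is nonzero, so p ∉ I. Since p minus its normal form lies in I, I + (p) = I + (r) where r = -y + 1; decide whether this ideal is the whole ring.
Run Buchberger on G together with r (pairs among the g_i already reduce to 0 since G is a Gröbner basis):
g_1 = x + y, LT = x.
g_2 = y^2 + y, LT = y^2.
r = -y + 1, LT = y.

S(g_2,r): lcm = y^2. S = -y.
  leading term y: subtract (1)·r from -y → -1
  leading term 1: no divisor's leading term divides it; move -1 to the remainder.
  remainder -1 ≠ 0; add m_4 = -1 to the basis.

The other S-polynomials (S(g_1,g_2), S(g_1,r), S(g_1,m_4), S(g_2,m_4), S(r,m_4)) all reduce to 0 modulo the current basis, so we have a Gröbner basis.
Inter-reduce: drop elements whose leading term is divisible by another's, tail-reduce, and make monic.
Reduced Gröbner basis: {1}.
The reduced Gröbner basis of I + (p) is {1}: the ideal is the whole ring, so the enlarged system has no common solution — adjoining p is inconsistent.

Ideal membership is decidable via reduction modulo a Gröbner basis.

Adjoining xy + y + 1 makes the ideal the whole ring: the system is inconsistent.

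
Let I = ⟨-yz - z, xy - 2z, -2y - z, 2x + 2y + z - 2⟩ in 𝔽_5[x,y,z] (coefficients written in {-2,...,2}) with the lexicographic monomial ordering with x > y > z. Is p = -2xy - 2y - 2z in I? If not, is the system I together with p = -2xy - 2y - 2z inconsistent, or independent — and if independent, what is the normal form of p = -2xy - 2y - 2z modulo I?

First compute the reduced Gröbner basis of I by Buchberger's algorithm.
f_1 = -yz - z, LT = yz.
f_2 = xy - 2z, LT = xy.
f_3 = -2y - z, LT = y.
f_4 = 2x + 2y + z - 2, LT = x.

S(f_1,f_2): lcm = xyz. S = xz + 2z².
  leading term xz: subtract (-2z)·f_4 from xz + 2z² → -yz - z² + z
  leading term yz: subtract (1)·f_1 from -yz - z² + z → -z² + 2z
  leading term z²: no divisor's leading term divides it; move -z² to the remainder.
  leading term z: no divisor's leading term divides it; move 2z to the remainder.
  remainder -z² + 2z ≠ 0; add h_5 = -z² + 2z to the basis.

The other S-polynomials (S(f_1,f_3), S(f_1,f_4), S(f_2,f_3), S(f_2,f_4), S(f_3,f_4), S(f_1,h_5), S(f_2,h_5), S(f_3,h_5), S(f_4,h_5)) all reduce to 0 modulo the current basis, so we have a Gröbner basis.
Inter-reduce: drop elements whose leading term is divisible by another's, tail-reduce, and make monic.
Reduced Gröbner basis: {x - 1, y - 2z, z² - 2z}.
Label its elements g_1 = x - 1, g_2 = y - 2z, g_3 = z² - 2z.

Reduce p = -2xy - 2y - 2z modulo G:
  leading term xy: subtract (-2y)·g_1 from -2xy - 2y - 2z → y - 2z
  leading term y: subtract (1)·g_2 from y - 2z → 0
  normal form = 0.
Since the normal form is 0, p ∈ I.

The remainder on division by a Gröbner basis is unique — it is the normal form.

-2xy - 2y - 2z lies in I (it reduces to 0).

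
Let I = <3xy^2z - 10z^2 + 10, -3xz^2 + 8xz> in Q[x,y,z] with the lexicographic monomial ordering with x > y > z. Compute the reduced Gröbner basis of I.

f_1 = 3xy^2z - 10z^2 + 10, LT = xy^2z.
f_2 = -3xz^2 + 8xz, LT = xz^2.

S(f_1,f_2): lcm = xy^2z^2. S = 8/3xy^2z - 10/3z^3 + 10/3z.
  reduce S modulo (f_1, f_2):
  remainder -10/3z^3 + 80/9z^2 + 10/3z - 80/9 ≠ 0; add g_3 = -10/3z^3 + 80/9z^2 + 10/3z - 80/9 to the basis.

S(f_1,g_3): lcm = xy^2z^3. S = 8/3xy^2z^2 + xy^2z - 8/3xy^2 - 10/3z^4 + 10/3z^2.
  reduce S modulo (f_1, f_2, g_3):
  remainder -8/3xy^2 + 10/3z^2 - 10/3 ≠ 0; add g_4 = -8/3xy^2 + 10/3z^2 - 10/3 to the basis.

S(f_2,g_3): lcm = xz^3. S = xz - 8/3x.
  reduce S modulo (f_1, f_2, g_3, g_4):
  remainder xz - 8/3x ≠ 0; add g_5 = xz - 8/3x to the basis.

The other S-polynomials (S(f_1,g_4), S(f_2,g_4), S(g_3,g_4), S(f_1,g_5), S(f_2,g_5), S(g_3,g_5), S(g_4,g_5)) all reduce to 0 modulo the current basis, so we have a Gröbner basis.
Inter-reduce: drop elements whose leading term is divisible by another's, tail-reduce, and make monic.

G = {xy^2 - 5/4z^2 + 5/4, xz - 8/3x, z^3 - 8/3z^2 - z + 8/3}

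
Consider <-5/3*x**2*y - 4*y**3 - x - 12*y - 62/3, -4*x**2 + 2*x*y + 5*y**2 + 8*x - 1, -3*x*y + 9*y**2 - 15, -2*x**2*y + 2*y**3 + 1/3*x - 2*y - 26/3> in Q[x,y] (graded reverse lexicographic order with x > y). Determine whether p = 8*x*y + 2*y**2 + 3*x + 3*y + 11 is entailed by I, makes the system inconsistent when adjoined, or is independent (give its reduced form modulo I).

8*x*y + 2*y**2 + 3*x + 3*y + 11 lies in I (it reduces to 0).

First compute the reduced Gröbner basis of I by Buchberger's algorithm.
f_1 = -5/3*x**2*y - 4*y**3 - x - 12*y - 62/3, LT = x**2*y.
f_2 = -4*x**2 + 2*x*y + 5*y**2 + 8*x - 1, LT = x**2.
f_3 = -3*x*y + 9*y**2 - 15, LT = x*y.
f_4 = -2*x**2*y + 2*y**3 + 1/3*x - 2*y - 26/3, LT = x**2*y.

S(f_1,f_2): lcm = x**2*y. S = 1/2*x*y**2 + 73/20*y**3 + 2*x*y + 3/5*x + 139/20*y + 62/5.
  reduce S modulo (f_1, f_2, f_3, f_4):
  remainder 103/20*y**3 + 6*y**2 + 3/5*x + 89/20*y + 12/5 ≠ 0; add h_5 = 103/20*y**3 + 6*y**2 + 3/5*x + 89/20*y + 12/5 to the basis.

S(f_1,f_3): lcm = x**2*y. S = 3*x*y**2 + 12/5*y**3 - 22/5*x + 36/5*y + 62/5.
  reduce S modulo (f_1, f_2, f_3, f_4, h_5):
  remainder -1368/103*y**2 - 590/103*x - 1818/103*y + 730/103 ≠ 0; add h_6 = -1368/103*y**2 - 590/103*x - 1818/103*y + 730/103 to the basis.

S(f_1,f_4): lcm = x**2*y. S = 17/5*y**3 + 23/30*x + 31/5*y + 121/15.
  reduce S modulo (f_1, f_2, f_3, f_4, h_5, h_6):
  remainder 79/38*x + 162/19*y + 83/19 ≠ 0; add h_7 = 79/38*x + 162/19*y + 83/19 to the basis.

S(f_1,h_5): lcm = x**2*y**3. S = 12/5*y**5 - 120/103*x**2*y**2 - 12/103*x**3 - 89/103*x**2*y + 3/5*x*y**2 + 36/5*y**3 - 48/103*x**2 + 62/5*y**2.
  reduce S modulo (f_1, f_2, f_3, f_4, h_5, h_6, h_7):
  remainder 205213/8137*y + 205213/8137 ≠ 0; add h_8 = 205213/8137*y + 205213/8137 to the basis.

The other S-polynomials (S(f_2,f_3), S(f_2,f_4), S(f_3,f_4), S(f_2,h_5), S(f_3,h_5), S(f_4,h_5), S(f_1,h_6), S(f_2,h_6), S(f_3,h_6), S(f_4,h_6), S(h_5,h_6), S(f_1,h_7), S(f_2,h_7), S(f_3,h_7), S(f_4,h_7), S(h_5,h_7), S(h_6,h_7), S(f_1,h_8), S(f_2,h_8), S(f_3,h_8), S(f_4,h_8), S(h_5,h_8), S(h_6,h_8), S(h_7,h_8)) all reduce to 0 modulo the current basis, so we have a Gröbner basis.
Inter-reduce: drop elements whose leading term is divisible by another's, tail-reduce, and make monic.
Reduced Gröbner basis: {x - 2, y + 1}.
Label its elements g_1 = x - 2, g_2 = y + 1.

Reduce p = 8*x*y + 2*y**2 + 3*x + 3*y + 11 modulo G:
  leading term x*y: subtract (8*y)·g_1 from 8*x*y + 2*y**2 + 3*x + 3*y + 11 → 2*y**2 + 3*x + 19*y + 11
  leading term y**2: subtract (2*y)·g_2 from 2*y**2 + 3*x + 19*y + 11 → 3*x + 17*y + 11
  leading term x: subtract (3)·g_1 from 3*x + 17*y + 11 → 17*y + 17
  leading term y: subtract (17)·g_2 from 17*y + 17 → 0
  normal form = 0.
Since the normal form is 0, p ∈ I.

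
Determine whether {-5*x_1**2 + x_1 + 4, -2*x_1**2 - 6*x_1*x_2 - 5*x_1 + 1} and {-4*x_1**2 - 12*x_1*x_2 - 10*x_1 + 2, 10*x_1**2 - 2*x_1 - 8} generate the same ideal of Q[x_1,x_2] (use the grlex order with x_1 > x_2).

Yes, the ideals are equal.

Two ideals are equal iff their reduced Gröbner bases coincide (the reduced basis is unique for a fixed ordering).
Buchberger on the first generating set:
f_1 = -5*x_1**2 + x_1 + 4, LT = x_1**2.
f_2 = -2*x_1**2 - 6*x_1*x_2 - 5*x_1 + 1, LT = x_1**2.

S(f_1,f_2): lcm = x_1**2. S = -3*x_1*x_2 - 27/10*x_1 - 3/10.
  leading term x_1*x_2: no divisor's leading term divides it; move -3*x_1*x_2 to the remainder.
  leading term x_1: no divisor's leading term divides it; move -27/10*x_1 to the remainder.
  leading term 1: no divisor's leading term divides it; move -3/10 to the remainder.
  remainder -3*x_1*x_2 - 27/10*x_1 - 3/10 ≠ 0; add g_3 = -3*x_1*x_2 - 27/10*x_1 - 3/10 to the basis.

S(f_1,g_3): lcm = x_1**2*x_2. S = -9/10*x_1**2 - 1/5*x_1*x_2 - 1/10*x_1 - 4/5*x_2.
  leading term x_1**2: subtract (9/50)·f_1 from -9/10*x_1**2 - 1/5*x_1*x_2 - 1/10*x_1 - 4/5*x_2 → -1/5*x_1*x_2 - 7/25*x_1 - 4/5*x_2 - 18/25
  leading term x_1*x_2: subtract (1/15)·g_3 from -1/5*x_1*x_2 - 7/25*x_1 - 4/5*x_2 - 18/25 → -1/10*x_1 - 4/5*x_2 - 7/10
  leading term x_1: no divisor's leading term divides it; move -1/10*x_1 to the remainder.
  leading term x_2: no divisor's leading term divides it; move -4/5*x_2 to the remainder.
  leading term 1: no divisor's leading term divides it; move -7/10 to the remainder.
  remainder -1/10*x_1 - 4/5*x_2 - 7/10 ≠ 0; add g_4 = -1/10*x_1 - 4/5*x_2 - 7/10 to the basis.

S(g_3,g_4): lcm = x_1*x_2. S = -8*x_2**2 + 9/10*x_1 - 7*x_2 + 1/10.
  leading term x_2**2: no divisor's leading term divides it; move -8*x_2**2 to the remainder.
  leading term x_1: subtract (-9)·g_4 from 9/10*x_1 - 7*x_2 + 1/10 → -71/5*x_2 - 31/5
  leading term x_2: no divisor's leading term divides it; move -71/5*x_2 to the remainder.
  leading term 1: no divisor's leading term divides it; move -31/5 to the remainder.
  remainder -8*x_2**2 - 71/5*x_2 - 31/5 ≠ 0; add g_5 = -8*x_2**2 - 71/5*x_2 - 31/5 to the basis.

The other S-polynomials (S(f_2,g_3), S(f_1,g_4), S(f_2,g_4), S(f_1,g_5), S(f_2,g_5), S(g_3,g_5), S(g_4,g_5)) all reduce to 0 modulo the current basis, so we have a Gröbner basis.
Inter-reduce: drop elements whose leading term is divisible by another's, tail-reduce, and make monic.
Reduced Gröbner basis: {x_2**2 + 71/40*x_2 + 31/40, x_1 + 8*x_2 + 7}.

Buchberger on the second generating set:
h_1 = -4*x_1**2 - 12*x_1*x_2 - 10*x_1 + 2, LT = x_1**2.
h_2 = 10*x_1**2 - 2*x_1 - 8, LT = x_1**2.

S(h_1,h_2): lcm = x_1**2. S = 3*x_1*x_2 + 27/10*x_1 + 3/10.
  leading term x_1*x_2: no divisor's leading term divides it; move 3*x_1*x_2 to the remainder.
  leading term x_1: no divisor's leading term divides it; move 27/10*x_1 to the remainder.
  leading term 1: no divisor's leading term divides it; move 3/10 to the remainder.
  remainder 3*x_1*x_2 + 27/10*x_1 + 3/10 ≠ 0; add k_3 = 3*x_1*x_2 + 27/10*x_1 + 3/10 to the basis.

S(h_1,k_3): lcm = x_1**2*x_2. S = 3*x_1*x_2**2 - 9/10*x_1**2 + 5/2*x_1*x_2 - 1/10*x_1 - 1/2*x_2.
  leading term x_1*x_2**2: subtract (x_2)·k_3 from 3*x_1*x_2**2 - 9/10*x_1**2 + 5/2*x_1*x_2 - 1/10*x_1 - 1/2*x_2 → -9/10*x_1**2 - 1/5*x_1*x_2 - 1/10*x_1 - 4/5*x_2
  leading term x_1**2: subtract (9/40)·h_1 from -9/10*x_1**2 - 1/5*x_1*x_2 - 1/10*x_1 - 4/5*x_2 → 5/2*x_1*x_2 + 43/20*x_1 - 4/5*x_2 - 9/20
  leading term x_1*x_2: subtract (5/6)·k_3 from 5/2*x_1*x_2 + 43/20*x_1 - 4/5*x_2 - 9/20 → -1/10*x_1 - 4/5*x_2 - 7/10
  leading term x_1: no divisor's leading term divides it; move -1/10*x_1 to the remainder.
  leading term x_2: no divisor's leading term divides it; move -4/5*x_2 to the remainder.
  leading term 1: no divisor's leading term divides it; move -7/10 to the remainder.
  remainder -1/10*x_1 - 4/5*x_2 - 7/10 ≠ 0; add k_4 = -1/10*x_1 - 4/5*x_2 - 7/10 to the basis.

S(k_3,k_4): lcm = x_1*x_2. S = -8*x_2**2 + 9/10*x_1 - 7*x_2 + 1/10.
  leading term x_2**2: no divisor's leading term divides it; move -8*x_2**2 to the remainder.
  leading term x_1: subtract (-9)·k_4 from 9/10*x_1 - 7*x_2 + 1/10 → -71/5*x_2 - 31/5
  leading term x_2: no divisor's leading term divides it; move -71/5*x_2 to the remainder.
  leading term 1: no divisor's leading term divides it; move -31/5 to the remainder.
  remainder -8*x_2**2 - 71/5*x_2 - 31/5 ≠ 0; add k_5 = -8*x_2**2 - 71/5*x_2 - 31/5 to the basis.

The other S-polynomials (S(h_2,k_3), S(h_1,k_4), S(h_2,k_4), S(h_1,k_5), S(h_2,k_5), S(k_3,k_5), S(k_4,k_5)) all reduce to 0 modulo the current basis, so we have a Gröbner basis.
Inter-reduce: drop elements whose leading term is divisible by another's, tail-reduce, and make monic.
Reduced Gröbner basis: {x_2**2 + 71/40*x_2 + 31/40, x_1 + 8*x_2 + 7}.

Same reduced basis, so the two generating sets span the same ideal.
The same test decides containment: I ⊆ J iff every generator of I reduces to 0 modulo a Gröbner basis of J.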